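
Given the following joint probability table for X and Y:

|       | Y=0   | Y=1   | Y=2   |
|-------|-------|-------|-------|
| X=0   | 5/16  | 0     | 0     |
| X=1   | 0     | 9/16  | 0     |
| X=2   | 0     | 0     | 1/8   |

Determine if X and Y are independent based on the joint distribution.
Marginal P(X) (row sums):
  P(X=0) = 5/16 + 0 + 0 = 5/16
  P(X=1) = 0 + 9/16 + 0 = 9/16
  P(X=2) = 0 + 0 + 1/8 = 1/8
Marginal P(Y) (column sums):
  P(Y=0) = 5/16 + 0 + 0 = 5/16
  P(Y=1) = 0 + 9/16 + 0 = 9/16
  P(Y=2) = 0 + 0 + 1/8 = 1/8

X and Y are independent iff P(X=i,Y=j) = P(X=i)·P(Y=j) for every cell.
  P(X=0)·P(Y=0) = 5/16 × 5/16 = 25/256, but P(X=0,Y=0) = 5/16 ✗

No, X and Y are not independent. Quantitatively, I(X;Y) > 0:

H(X) = -[(5/16)·log₂(5/16) + (9/16)·log₂(9/16) + (1/8)·log₂(1/8)]
  = 0.5244 + 0.4669 + 0.3750
  = 1.3663 bits
H(Y) = -[(5/16)·log₂(5/16) + (9/16)·log₂(9/16) + (1/8)·log₂(1/8)]
  = 0.5244 + 0.4669 + 0.3750
  = 1.3663 bits
H(X,Y) = -[(5/16)·log₂(5/16) + (9/16)·log₂(9/16) + (1/8)·log₂(1/8)]
  = 0.5244 + 0.4669 + 0.3750
  = 1.3663 bits
I(X;Y) = H(X) + H(Y) - H(X,Y) = 1.3663 + 1.3663 - 1.3663 = 1.3663 bits > 0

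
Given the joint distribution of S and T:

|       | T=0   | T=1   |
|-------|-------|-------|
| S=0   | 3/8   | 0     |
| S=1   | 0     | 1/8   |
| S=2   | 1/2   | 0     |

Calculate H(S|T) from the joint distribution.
Marginal P(T) (column sums):
  P(T=0) = 3/8 + 0 + 1/2 = 7/8
  P(T=1) = 0 + 1/8 + 0 = 1/8

H(S|T) = -Σ P(S,T)·log₂ P(S|T), where P(S|T) = P(S,T) / P(T)
  (cells with P(S,T) = 0 contribute 0)
  (S=0,T=0): P(S|T) = (3/8)/(7/8) = 3/7;  -(3/8)·log₂(3/7) = 0.4584
  (S=1,T=1): P(S|T) = (1/8)/(1/8) = 1;  -(1/8)·log₂(1) = 0.0000
  (S=2,T=0): P(S|T) = (1/2)/(7/8) = 4/7;  -(1/2)·log₂(4/7) = 0.4037
H(S|T) = 0.4584 + 0.0000 + 0.4037
  = 0.8621 bits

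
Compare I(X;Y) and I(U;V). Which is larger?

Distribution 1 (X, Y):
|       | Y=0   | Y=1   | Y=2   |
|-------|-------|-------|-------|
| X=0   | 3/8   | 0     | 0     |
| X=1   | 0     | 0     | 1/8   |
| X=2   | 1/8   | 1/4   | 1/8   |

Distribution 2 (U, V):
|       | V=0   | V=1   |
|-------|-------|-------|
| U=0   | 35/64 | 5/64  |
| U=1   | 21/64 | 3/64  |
Distribution 1 (X, Y):
Marginal P(X) (row sums):
  P(X=0) = 3/8 + 0 + 0 = 3/8
  P(X=1) = 0 + 0 + 1/8 = 1/8
  P(X=2) = 1/8 + 1/4 + 1/8 = 1/2
Marginal P(Y) (column sums):
  P(Y=0) = 3/8 + 0 + 1/8 = 1/2
  P(Y=1) = 0 + 0 + 1/4 = 1/4
  P(Y=2) = 0 + 1/8 + 1/8 = 1/4

H(X) = -[(3/8)·log₂(3/8) + (1/8)·log₂(1/8) + (1/2)·log₂(1/2)]
  = 0.5306 + 0.3750 + 0.5000
  = 1.4056 bits
H(Y) = -[(1/2)·log₂(1/2) + (1/4)·log₂(1/4) + (1/4)·log₂(1/4)]
  = 0.5000 + 0.5000 + 0.5000
  = 1.5000 bits
H(X,Y) = -[(3/8)·log₂(3/8) + (1/8)·log₂(1/8) + (1/8)·log₂(1/8) + (1/4)·log₂(1/4) + (1/8)·log₂(1/8)]
  = 0.5306 + 0.3750 + 0.3750 + 0.5000 + 0.3750
  = 2.1556 bits

I(X;Y) = H(X) + H(Y) - H(X,Y)
  = 1.4056 + 1.5000 - 2.1556
  = 0.7500 bits

Distribution 2 (U, V):
Marginal P(U) (row sums):
  P(U=0) = 35/64 + 5/64 = 5/8
  P(U=1) = 21/64 + 3/64 = 3/8
Marginal P(V) (column sums):
  P(V=0) = 35/64 + 21/64 = 7/8
  P(V=1) = 5/64 + 3/64 = 1/8

H(U) = -[(5/8)·log₂(5/8) + (3/8)·log₂(3/8)]
  = 0.4238 + 0.5306
  = 0.9544 bits
H(V) = -[(7/8)·log₂(7/8) + (1/8)·log₂(1/8)]
  = 0.1686 + 0.3750
  = 0.5436 bits
H(U,V) = -[(35/64)·log₂(35/64) + (5/64)·log₂(5/64) + (21/64)·log₂(21/64) + (3/64)·log₂(3/64)]
  = 0.4762 + 0.2873 + 0.5275 + 0.2070
  = 1.4980 bits

I(U;V) = H(U) + H(V) - H(U,V)
  = 0.9544 + 0.5436 - 1.4980
  = 0.0000 bits

I(X;Y) = 0.7500 bits > I(U;V) = 0.0000 bits, so (X, Y) has the higher mutual information (stronger dependence).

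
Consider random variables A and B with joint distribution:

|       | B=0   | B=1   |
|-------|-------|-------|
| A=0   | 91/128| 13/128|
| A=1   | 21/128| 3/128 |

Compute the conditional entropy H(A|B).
Marginal P(B) (column sums):
  P(B=0) = 91/128 + 21/128 = 7/8
  P(B=1) = 13/128 + 3/128 = 1/8

H(A|B) = -Σ P(A,B)·log₂ P(A|B), where P(A|B) = P(A,B) / P(B)
  (A=0,B=0): P(A|B) = (91/128)/(7/8) = 13/16;  -(91/128)·log₂(13/16) = 0.2130
  (A=0,B=1): P(A|B) = (13/128)/(1/8) = 13/16;  -(13/128)·log₂(13/16) = 0.0304
  (A=1,B=0): P(A|B) = (21/128)/(7/8) = 3/16;  -(21/128)·log₂(3/16) = 0.3962
  (A=1,B=1): P(A|B) = (3/128)/(1/8) = 3/16;  -(3/128)·log₂(3/16) = 0.0566
H(A|B) = 0.2130 + 0.0304 + 0.3962 + 0.0566
  = 0.6962 bits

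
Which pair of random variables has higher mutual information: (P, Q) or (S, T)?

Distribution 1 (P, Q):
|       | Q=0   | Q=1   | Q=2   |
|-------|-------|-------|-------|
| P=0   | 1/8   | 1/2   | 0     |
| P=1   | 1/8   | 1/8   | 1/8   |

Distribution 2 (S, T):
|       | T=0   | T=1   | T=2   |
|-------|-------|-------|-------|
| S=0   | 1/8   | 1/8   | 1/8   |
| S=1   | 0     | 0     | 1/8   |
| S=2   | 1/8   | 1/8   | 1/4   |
Distribution 1 (P, Q):
Marginal P(P) (row sums):
  P(P=0) = 1/8 + 1/2 + 0 = 5/8
  P(P=1) = 1/8 + 1/8 + 1/8 = 3/8
Marginal P(Q) (column sums):
  P(Q=0) = 1/8 + 1/8 = 1/4
  P(Q=1) = 1/2 + 1/8 = 5/8
  P(Q=2) = 0 + 1/8 = 1/8

H(P) = -[(5/8)·log₂(5/8) + (3/8)·log₂(3/8)]
  = 0.4238 + 0.5306
  = 0.9544 bits
H(Q) = -[(1/4)·log₂(1/4) + (5/8)·log₂(5/8) + (1/8)·log₂(1/8)]
  = 0.5000 + 0.4238 + 0.3750
  = 1.2988 bits
H(P,Q) = -[(1/8)·log₂(1/8) + (1/2)·log₂(1/2) + (1/8)·log₂(1/8) + (1/8)·log₂(1/8) + (1/8)·log₂(1/8)]
  = 0.3750 + 0.5000 + 0.3750 + 0.3750 + 0.3750
  = 2.0000 bits

I(P;Q) = H(P) + H(Q) - H(P,Q)
  = 0.9544 + 1.2988 - 2.0000
  = 0.2532 bits

Distribution 2 (S, T):
Marginal P(S) (row sums):
  P(S=0) = 1/8 + 1/8 + 1/8 = 3/8
  P(S=1) = 0 + 0 + 1/8 = 1/8
  P(S=2) = 1/8 + 1/8 + 1/4 = 1/2
Marginal P(T) (column sums):
  P(T=0) = 1/8 + 0 + 1/8 = 1/4
  P(T=1) = 1/8 + 0 + 1/8 = 1/4
  P(T=2) = 1/8 + 1/8 + 1/4 = 1/2

H(S) = -[(3/8)·log₂(3/8) + (1/8)·log₂(1/8) + (1/2)·log₂(1/2)]
  = 0.5306 + 0.3750 + 0.5000
  = 1.4056 bits
H(T) = -[(1/4)·log₂(1/4) + (1/4)·log₂(1/4) + (1/2)·log₂(1/2)]
  = 0.5000 + 0.5000 + 0.5000
  = 1.5000 bits
H(S,T) = -[(1/8)·log₂(1/8) + (1/8)·log₂(1/8) + (1/8)·log₂(1/8) + (1/8)·log₂(1/8) + (1/8)·log₂(1/8) + (1/8)·log₂(1/8) + (1/4)·log₂(1/4)]
  = 0.3750 + 0.3750 + 0.3750 + 0.3750 + 0.3750 + 0.3750 + 0.5000
  = 2.7500 bits

I(S;T) = H(S) + H(T) - H(S,T)
  = 1.4056 + 1.5000 - 2.7500
  = 0.1556 bits

I(P;Q) = 0.2532 bits > I(S;T) = 0.1556 bits, so (P, Q) has the higher mutual information (stronger dependence).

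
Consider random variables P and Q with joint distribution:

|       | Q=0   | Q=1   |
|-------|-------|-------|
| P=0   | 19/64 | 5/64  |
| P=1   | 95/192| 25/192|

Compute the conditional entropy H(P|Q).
Marginal P(Q) (column sums):
  P(Q=0) = 19/64 + 95/192 = 19/24
  P(Q=1) = 5/64 + 25/192 = 5/24

H(P|Q) = -Σ P(P,Q)·log₂ P(P|Q), where P(P|Q) = P(P,Q) / P(Q)
  (P=0,Q=0): P(P|Q) = (19/64)/(19/24) = 3/8;  -(19/64)·log₂(3/8) = 0.4201
  (P=0,Q=1): P(P|Q) = (5/64)/(5/24) = 3/8;  -(5/64)·log₂(3/8) = 0.1105
  (P=1,Q=0): P(P|Q) = (95/192)/(19/24) = 5/8;  -(95/192)·log₂(5/8) = 0.3355
  (P=1,Q=1): P(P|Q) = (25/192)/(5/24) = 5/8;  -(25/192)·log₂(5/8) = 0.0883
H(P|Q) = 0.4201 + 0.1105 + 0.3355 + 0.0883
  = 0.9544 bits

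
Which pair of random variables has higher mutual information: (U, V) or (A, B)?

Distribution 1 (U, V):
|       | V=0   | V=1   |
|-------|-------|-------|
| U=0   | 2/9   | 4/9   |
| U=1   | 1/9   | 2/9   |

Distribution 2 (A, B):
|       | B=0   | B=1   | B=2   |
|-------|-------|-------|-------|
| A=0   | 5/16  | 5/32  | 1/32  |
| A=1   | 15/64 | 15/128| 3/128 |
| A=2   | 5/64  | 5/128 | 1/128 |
Distribution 1 (U, V):
Marginal P(U) (row sums):
  P(U=0) = 2/9 + 4/9 = 2/3
  P(U=1) = 1/9 + 2/9 = 1/3
Marginal P(V) (column sums):
  P(V=0) = 2/9 + 1/9 = 1/3
  P(V=1) = 4/9 + 2/9 = 2/3

H(U) = -[(2/3)·log₂(2/3) + (1/3)·log₂(1/3)]
  = 0.3900 + 0.5283
  = 0.9183 bits
H(V) = -[(1/3)·log₂(1/3) + (2/3)·log₂(2/3)]
  = 0.5283 + 0.3900
  = 0.9183 bits
H(U,V) = -[(2/9)·log₂(2/9) + (4/9)·log₂(4/9) + (1/9)·log₂(1/9) + (2/9)·log₂(2/9)]
  = 0.4822 + 0.5200 + 0.3522 + 0.4822
  = 1.8366 bits

I(U;V) = H(U) + H(V) - H(U,V)
  = 0.9183 + 0.9183 - 1.8366
  = 0.0000 bits

Distribution 2 (A, B):
Marginal P(A) (row sums):
  P(A=0) = 5/16 + 5/32 + 1/32 = 1/2
  P(A=1) = 15/64 + 15/128 + 3/128 = 3/8
  P(A=2) = 5/64 + 5/128 + 1/128 = 1/8
Marginal P(B) (column sums):
  P(B=0) = 5/16 + 15/64 + 5/64 = 5/8
  P(B=1) = 5/32 + 15/128 + 5/128 = 5/16
  P(B=2) = 1/32 + 3/128 + 1/128 = 1/16

H(A) = -[(1/2)·log₂(1/2) + (3/8)·log₂(3/8) + (1/8)·log₂(1/8)]
  = 0.5000 + 0.5306 + 0.3750
  = 1.4056 bits
H(B) = -[(5/8)·log₂(5/8) + (5/16)·log₂(5/16) + (1/16)·log₂(1/16)]
  = 0.4238 + 0.5244 + 0.2500
  = 1.1982 bits
H(A,B) = -[(5/16)·log₂(5/16) + (5/32)·log₂(5/32) + (1/32)·log₂(1/32) + (15/64)·log₂(15/64) + (15/128)·log₂(15/128) + (3/128)·log₂(3/128) + (5/64)·log₂(5/64) + (5/128)·log₂(5/128) + (1/128)·log₂(1/128)]
  = 0.5244 + 0.4184 + 0.1563 + 0.4906 + 0.3625 + 0.1269 + 0.2873 + 0.1827 + 0.0547
  = 2.6038 bits

I(A;B) = H(A) + H(B) - H(A,B)
  = 1.4056 + 1.1982 - 2.6038
  = 0.0000 bits

Both joint tables factor as the product of their marginals, so I(U;V) = I(A;B) = 0 bits: neither is larger (both pairs are independent).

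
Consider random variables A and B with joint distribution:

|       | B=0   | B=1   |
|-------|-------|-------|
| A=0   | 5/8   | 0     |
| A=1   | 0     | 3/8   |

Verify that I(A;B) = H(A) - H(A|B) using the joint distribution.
Left side, from I(A;B) = H(A) + H(B) - H(A,B):
Marginal P(A) (row sums):
  P(A=0) = 5/8 + 0 = 5/8
  P(A=1) = 0 + 3/8 = 3/8
Marginal P(B) (column sums):
  P(B=0) = 5/8 + 0 = 5/8
  P(B=1) = 0 + 3/8 = 3/8

H(A) = -[(5/8)·log₂(5/8) + (3/8)·log₂(3/8)]
  = 0.4238 + 0.5306
  = 0.9544 bits
H(B) = -[(5/8)·log₂(5/8) + (3/8)·log₂(3/8)]
  = 0.4238 + 0.5306
  = 0.9544 bits
H(A,B) = -[(5/8)·log₂(5/8) + (3/8)·log₂(3/8)]
  = 0.4238 + 0.5306
  = 0.9544 bits

I(A;B) = H(A) + H(B) - H(A,B)
  = 0.9544 + 0.9544 - 0.9544
  = 0.9544 bits

Right side, with H(A|B) computed directly from the conditional probabilities:
H(A|B) = -Σ P(A,B)·log₂ P(A|B), where P(A|B) = P(A,B) / P(B)
  (cells with P(A,B) = 0 contribute 0)
  (A=0,B=0): P(A|B) = (5/8)/(5/8) = 1;  -(5/8)·log₂(1) = 0.0000
  (A=1,B=1): P(A|B) = (3/8)/(3/8) = 1;  -(3/8)·log₂(1) = 0.0000
H(A|B) = 0.0000 + 0.0000
  = 0.0000 bits
H(A) - H(A|B) = 0.9544 - 0.0000 = 0.9544 bits

Both sides equal 0.9544 bits, so I(A;B) = H(A) - H(A|B) ✓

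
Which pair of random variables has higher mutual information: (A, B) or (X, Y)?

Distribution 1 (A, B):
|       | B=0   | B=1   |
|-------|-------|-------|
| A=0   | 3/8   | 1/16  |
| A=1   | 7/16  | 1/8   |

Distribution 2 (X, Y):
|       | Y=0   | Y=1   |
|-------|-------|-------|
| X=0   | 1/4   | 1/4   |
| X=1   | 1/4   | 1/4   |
Distribution 1 (A, B):
Marginal P(A) (row sums):
  P(A=0) = 3/8 + 1/16 = 7/16
  P(A=1) = 7/16 + 1/8 = 9/16
Marginal P(B) (column sums):
  P(B=0) = 3/8 + 7/16 = 13/16
  P(B=1) = 1/16 + 1/8 = 3/16

H(A) = -[(7/16)·log₂(7/16) + (9/16)·log₂(9/16)]
  = 0.5218 + 0.4669
  = 0.9887 bits
H(B) = -[(13/16)·log₂(13/16) + (3/16)·log₂(3/16)]
  = 0.2434 + 0.4528
  = 0.6962 bits
H(A,B) = -[(3/8)·log₂(3/8) + (1/16)·log₂(1/16) + (7/16)·log₂(7/16) + (1/8)·log₂(1/8)]
  = 0.5306 + 0.2500 + 0.5218 + 0.3750
  = 1.6774 bits

I(A;B) = H(A) + H(B) - H(A,B)
  = 0.9887 + 0.6962 - 1.6774
  = 0.0075 bits

Distribution 2 (X, Y):
Marginal P(X) (row sums):
  P(X=0) = 1/4 + 1/4 = 1/2
  P(X=1) = 1/4 + 1/4 = 1/2
Marginal P(Y) (column sums):
  P(Y=0) = 1/4 + 1/4 = 1/2
  P(Y=1) = 1/4 + 1/4 = 1/2

H(X) = -[(1/2)·log₂(1/2) + (1/2)·log₂(1/2)]
  = 0.5000 + 0.5000
  = 1.0000 bits
H(Y) = -[(1/2)·log₂(1/2) + (1/2)·log₂(1/2)]
  = 0.5000 + 0.5000
  = 1.0000 bits
H(X,Y) = -[(1/4)·log₂(1/4) + (1/4)·log₂(1/4) + (1/4)·log₂(1/4) + (1/4)·log₂(1/4)]
  = 0.5000 + 0.5000 + 0.5000 + 0.5000
  = 2.0000 bits

I(X;Y) = H(X) + H(Y) - H(X,Y)
  = 1.0000 + 1.0000 - 2.0000
  = 0.0000 bits

I(A;B) = 0.0075 bits > I(X;Y) = 0.0000 bits, so (A, B) has the higher mutual information (stronger dependence).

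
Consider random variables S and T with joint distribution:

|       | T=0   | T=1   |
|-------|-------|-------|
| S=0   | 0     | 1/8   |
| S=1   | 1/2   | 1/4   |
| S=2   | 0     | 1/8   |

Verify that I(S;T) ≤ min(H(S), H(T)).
Marginal P(S) (row sums):
  P(S=0) = 0 + 1/8 = 1/8
  P(S=1) = 1/2 + 1/4 = 3/4
  P(S=2) = 0 + 1/8 = 1/8
Marginal P(T) (column sums):
  P(T=0) = 0 + 1/2 + 0 = 1/2
  P(T=1) = 1/8 + 1/4 + 1/8 = 1/2

H(S) = -[(1/8)·log₂(1/8) + (3/4)·log₂(3/4) + (1/8)·log₂(1/8)]
  = 0.3750 + 0.3113 + 0.3750
  = 1.0613 bits
H(T) = -[(1/2)·log₂(1/2) + (1/2)·log₂(1/2)]
  = 0.5000 + 0.5000
  = 1.0000 bits
H(S,T) = -[(1/8)·log₂(1/8) + (1/2)·log₂(1/2) + (1/4)·log₂(1/4) + (1/8)·log₂(1/8)]
  = 0.3750 + 0.5000 + 0.5000 + 0.3750
  = 1.7500 bits

I(S;T) = H(S) + H(T) - H(S,T)
  = 1.0613 + 1.0000 - 1.7500
  = 0.3113 bits

min(H(S), H(T)) = min(1.0613, 1.0000) = 1.0000 bits
Since 0.3113 ≤ 1.0000, the bound is satisfied ✓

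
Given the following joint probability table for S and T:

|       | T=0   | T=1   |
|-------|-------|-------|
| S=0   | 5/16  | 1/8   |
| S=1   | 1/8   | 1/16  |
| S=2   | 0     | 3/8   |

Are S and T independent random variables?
Marginal P(S) (row sums):
  P(S=0) = 5/16 + 1/8 = 7/16
  P(S=1) = 1/8 + 1/16 = 3/16
  P(S=2) = 0 + 3/8 = 3/8
Marginal P(T) (column sums):
  P(T=0) = 5/16 + 1/8 + 0 = 7/16
  P(T=1) = 1/8 + 1/16 + 3/8 = 9/16

S and T are independent iff P(S=i,T=j) = P(S=i)·P(T=j) for every cell.
  P(S=0)·P(T=0) = 7/16 × 7/16 = 49/256, but P(S=0,T=0) = 5/16 ✗

No, S and T are not independent. Quantitatively, I(S;T) > 0:

H(S) = -[(7/16)·log₂(7/16) + (3/16)·log₂(3/16) + (3/8)·log₂(3/8)]
  = 0.5218 + 0.4528 + 0.5306
  = 1.5052 bits
H(T) = -[(7/16)·log₂(7/16) + (9/16)·log₂(9/16)]
  = 0.5218 + 0.4669
  = 0.9887 bits
H(S,T) = -[(5/16)·log₂(5/16) + (1/8)·log₂(1/8) + (1/8)·log₂(1/8) + (1/16)·log₂(1/16) + (3/8)·log₂(3/8)]
  = 0.5244 + 0.3750 + 0.3750 + 0.2500 + 0.5306
  = 2.0550 bits
I(S;T) = H(S) + H(T) - H(S,T) = 1.5052 + 0.9887 - 2.0550 = 0.4389 bits > 0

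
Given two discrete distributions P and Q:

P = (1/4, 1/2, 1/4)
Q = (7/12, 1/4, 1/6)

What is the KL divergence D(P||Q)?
D(P||Q) = Σ P(i) log₂(P(i)/Q(i))
  i=0: (1/4) × log₂((1/4)/(7/12)) = (1/4) × log₂(3/7) = -0.3056
  i=1: (1/2) × log₂((1/2)/(1/4)) = (1/2) × log₂(2) = 0.5000
  i=2: (1/4) × log₂((1/4)/(1/6)) = (1/4) × log₂(3/2) = 0.1462
D(P||Q) = -0.3056 + 0.5000 + 0.1462
  = 0.3406 bits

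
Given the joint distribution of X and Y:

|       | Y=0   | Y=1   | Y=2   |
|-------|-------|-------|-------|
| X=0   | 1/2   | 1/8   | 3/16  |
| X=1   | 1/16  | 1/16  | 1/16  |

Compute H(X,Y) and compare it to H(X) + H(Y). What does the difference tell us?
Marginal P(X) (row sums):
  P(X=0) = 1/2 + 1/8 + 3/16 = 13/16
  P(X=1) = 1/16 + 1/16 + 1/16 = 3/16
Marginal P(Y) (column sums):
  P(Y=0) = 1/2 + 1/16 = 9/16
  P(Y=1) = 1/8 + 1/16 = 3/16
  P(Y=2) = 3/16 + 1/16 = 1/4

H(X,Y) = -[(1/2)·log₂(1/2) + (1/8)·log₂(1/8) + (3/16)·log₂(3/16) + (1/16)·log₂(1/16) + (1/16)·log₂(1/16) + (1/16)·log₂(1/16)]
  = 0.5000 + 0.3750 + 0.4528 + 0.2500 + 0.2500 + 0.2500
  = 2.0778 bits
H(X) = -[(13/16)·log₂(13/16) + (3/16)·log₂(3/16)]
  = 0.2434 + 0.4528
  = 0.6962 bits
H(Y) = -[(9/16)·log₂(9/16) + (3/16)·log₂(3/16) + (1/4)·log₂(1/4)]
  = 0.4669 + 0.4528 + 0.5000
  = 1.4197 bits

H(X) + H(Y) = 0.6962 + 1.4197 = 2.1159 bits
Difference: H(X) + H(Y) - H(X,Y) = 2.1159 - 2.0778 = 0.0381 bits = I(X;Y)

The difference is the mutual information; it is positive here, so X and Y are dependent (knowing one reduces uncertainty about the other by 0.0381 bits).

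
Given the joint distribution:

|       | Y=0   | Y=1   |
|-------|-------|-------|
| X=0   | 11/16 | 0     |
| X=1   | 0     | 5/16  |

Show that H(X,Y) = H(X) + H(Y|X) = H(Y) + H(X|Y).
Marginal P(X) (row sums):
  P(X=0) = 11/16 + 0 = 11/16
  P(X=1) = 0 + 5/16 = 5/16
Marginal P(Y) (column sums):
  P(Y=0) = 11/16 + 0 = 11/16
  P(Y=1) = 0 + 5/16 = 5/16

Decomposition 1: H(X) + H(Y|X)
H(X) = -[(11/16)·log₂(11/16) + (5/16)·log₂(5/16)]
  = 0.3716 + 0.5244
  = 0.8960 bits
H(Y|X) = -Σ P(X,Y)·log₂ P(Y|X), where P(Y|X) = P(X,Y) / P(X)
  (cells with P(X,Y) = 0 contribute 0)
  (X=0,Y=0): P(Y|X) = (11/16)/(11/16) = 1;  -(11/16)·log₂(1) = 0.0000
  (X=1,Y=1): P(Y|X) = (5/16)/(5/16) = 1;  -(5/16)·log₂(1) = 0.0000
H(Y|X) = 0.0000 + 0.0000
  = 0.0000 bits
H(X) + H(Y|X) = 0.8960 + 0.0000 = 0.8960 bits

Decomposition 2: H(Y) + H(X|Y)
H(Y) = -[(11/16)·log₂(11/16) + (5/16)·log₂(5/16)]
  = 0.3716 + 0.5244
  = 0.8960 bits
H(X|Y) = -Σ P(X,Y)·log₂ P(X|Y), where P(X|Y) = P(X,Y) / P(Y)
  (cells with P(X,Y) = 0 contribute 0)
  (X=0,Y=0): P(X|Y) = (11/16)/(11/16) = 1;  -(11/16)·log₂(1) = 0.0000
  (X=1,Y=1): P(X|Y) = (5/16)/(5/16) = 1;  -(5/16)·log₂(1) = 0.0000
H(X|Y) = 0.0000 + 0.0000
  = 0.0000 bits
H(Y) + H(X|Y) = 0.8960 + 0.0000 = 0.8960 bits

Direct computation of the joint entropy:
H(X,Y) = -[(11/16)·log₂(11/16) + (5/16)·log₂(5/16)]
  = 0.3716 + 0.5244
  = 0.8960 bits

All three agree: H(X,Y) = 0.8960 bits ✓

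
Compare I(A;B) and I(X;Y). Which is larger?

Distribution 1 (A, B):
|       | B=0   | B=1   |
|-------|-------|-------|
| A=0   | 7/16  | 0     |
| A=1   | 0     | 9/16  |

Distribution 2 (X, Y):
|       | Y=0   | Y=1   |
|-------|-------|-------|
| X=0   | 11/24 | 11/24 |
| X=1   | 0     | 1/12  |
Distribution 1 (A, B):
Marginal P(A) (row sums):
  P(A=0) = 7/16 + 0 = 7/16
  P(A=1) = 0 + 9/16 = 9/16
Marginal P(B) (column sums):
  P(B=0) = 7/16 + 0 = 7/16
  P(B=1) = 0 + 9/16 = 9/16

H(A) = -[(7/16)·log₂(7/16) + (9/16)·log₂(9/16)]
  = 0.5218 + 0.4669
  = 0.9887 bits
H(B) = -[(7/16)·log₂(7/16) + (9/16)·log₂(9/16)]
  = 0.5218 + 0.4669
  = 0.9887 bits
H(A,B) = -[(7/16)·log₂(7/16) + (9/16)·log₂(9/16)]
  = 0.5218 + 0.4669
  = 0.9887 bits

I(A;B) = H(A) + H(B) - H(A,B)
  = 0.9887 + 0.9887 - 0.9887
  = 0.9887 bits

Distribution 2 (X, Y):
Marginal P(X) (row sums):
  P(X=0) = 11/24 + 11/24 = 11/12
  P(X=1) = 0 + 1/12 = 1/12
Marginal P(Y) (column sums):
  P(Y=0) = 11/24 + 0 = 11/24
  P(Y=1) = 11/24 + 1/12 = 13/24

H(X) = -[(11/12)·log₂(11/12) + (1/12)·log₂(1/12)]
  = 0.1151 + 0.2987
  = 0.4138 bits
H(Y) = -[(11/24)·log₂(11/24) + (13/24)·log₂(13/24)]
  = 0.5159 + 0.4791
  = 0.9950 bits
H(X,Y) = -[(11/24)·log₂(11/24) + (11/24)·log₂(11/24) + (1/12)·log₂(1/12)]
  = 0.5159 + 0.5159 + 0.2987
  = 1.3305 bits

I(X;Y) = H(X) + H(Y) - H(X,Y)
  = 0.4138 + 0.9950 - 1.3305
  = 0.0783 bits

I(A;B) = 0.9887 bits > I(X;Y) = 0.0783 bits, so (A, B) has the higher mutual information (stronger dependence).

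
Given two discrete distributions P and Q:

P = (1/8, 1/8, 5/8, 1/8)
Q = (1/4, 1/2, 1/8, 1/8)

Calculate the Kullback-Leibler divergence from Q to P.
D(P||Q) = Σ P(i) log₂(P(i)/Q(i))
  i=0: (1/8) × log₂((1/8)/(1/4)) = (1/8) × log₂(1/2) = -0.1250
  i=1: (1/8) × log₂((1/8)/(1/2)) = (1/8) × log₂(1/4) = -0.2500
  i=2: (5/8) × log₂((5/8)/(1/8)) = (5/8) × log₂(5) = 1.4512
  i=3: (1/8) × log₂((1/8)/(1/8)) = (1/8) × log₂(1) = 0.0000
D(P||Q) = -0.1250 - 0.2500 + 1.4512 + 0.0000
  = 1.0762 bits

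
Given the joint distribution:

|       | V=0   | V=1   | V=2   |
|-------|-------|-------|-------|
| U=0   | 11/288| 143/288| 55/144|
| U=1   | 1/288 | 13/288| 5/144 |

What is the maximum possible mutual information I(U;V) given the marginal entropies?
The upper bound on mutual information is I(U;V) ≤ min(H(U), H(V)).

Marginal P(U) (row sums):
  P(U=0) = 11/288 + 143/288 + 55/144 = 11/12
  P(U=1) = 1/288 + 13/288 + 5/144 = 1/12
Marginal P(V) (column sums):
  P(V=0) = 11/288 + 1/288 = 1/24
  P(V=1) = 143/288 + 13/288 = 13/24
  P(V=2) = 55/144 + 5/144 = 5/12

H(U) = -[(11/12)·log₂(11/12) + (1/12)·log₂(1/12)]
  = 0.1151 + 0.2987
  = 0.4138 bits
H(V) = -[(1/24)·log₂(1/24) + (13/24)·log₂(13/24) + (5/12)·log₂(5/12)]
  = 0.1910 + 0.4791 + 0.5263
  = 1.1964 bits

Maximum possible I(U;V) = min(0.4138, 1.1964) = 0.4138 bits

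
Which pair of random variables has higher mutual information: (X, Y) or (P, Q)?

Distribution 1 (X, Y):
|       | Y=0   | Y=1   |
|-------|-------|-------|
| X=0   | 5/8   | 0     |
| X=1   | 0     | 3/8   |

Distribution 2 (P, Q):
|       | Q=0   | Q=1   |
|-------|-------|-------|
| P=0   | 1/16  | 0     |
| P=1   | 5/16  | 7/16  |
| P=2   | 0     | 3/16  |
Distribution 1 (X, Y):
Marginal P(X) (row sums):
  P(X=0) = 5/8 + 0 = 5/8
  P(X=1) = 0 + 3/8 = 3/8
Marginal P(Y) (column sums):
  P(Y=0) = 5/8 + 0 = 5/8
  P(Y=1) = 0 + 3/8 = 3/8

H(X) = -[(5/8)·log₂(5/8) + (3/8)·log₂(3/8)]
  = 0.4238 + 0.5306
  = 0.9544 bits
H(Y) = -[(5/8)·log₂(5/8) + (3/8)·log₂(3/8)]
  = 0.4238 + 0.5306
  = 0.9544 bits
H(X,Y) = -[(5/8)·log₂(5/8) + (3/8)·log₂(3/8)]
  = 0.4238 + 0.5306
  = 0.9544 bits

I(X;Y) = H(X) + H(Y) - H(X,Y)
  = 0.9544 + 0.9544 - 0.9544
  = 0.9544 bits

Distribution 2 (P, Q):
Marginal P(P) (row sums):
  P(P=0) = 1/16 + 0 = 1/16
  P(P=1) = 5/16 + 7/16 = 3/4
  P(P=2) = 0 + 3/16 = 3/16
Marginal P(Q) (column sums):
  P(Q=0) = 1/16 + 5/16 + 0 = 3/8
  P(Q=1) = 0 + 7/16 + 3/16 = 5/8

H(P) = -[(1/16)·log₂(1/16) + (3/4)·log₂(3/4) + (3/16)·log₂(3/16)]
  = 0.2500 + 0.3113 + 0.4528
  = 1.0141 bits
H(Q) = -[(3/8)·log₂(3/8) + (5/8)·log₂(5/8)]
  = 0.5306 + 0.4238
  = 0.9544 bits
H(P,Q) = -[(1/16)·log₂(1/16) + (5/16)·log₂(5/16) + (7/16)·log₂(7/16) + (3/16)·log₂(3/16)]
  = 0.2500 + 0.5244 + 0.5218 + 0.4528
  = 1.7490 bits

I(P;Q) = H(P) + H(Q) - H(P,Q)
  = 1.0141 + 0.9544 - 1.7490
  = 0.2195 bits

I(X;Y) = 0.9544 bits > I(P;Q) = 0.2195 bits, so (X, Y) has the higher mutual information (stronger dependence).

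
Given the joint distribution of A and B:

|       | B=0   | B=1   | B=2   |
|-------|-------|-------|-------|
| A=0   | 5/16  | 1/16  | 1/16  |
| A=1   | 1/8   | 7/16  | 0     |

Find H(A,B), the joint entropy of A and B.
H(A,B) = -Σ P(A,B) log₂ P(A,B), summed over the non-zero cells:
H(A,B) = -[(5/16)·log₂(5/16) + (1/16)·log₂(1/16) + (1/16)·log₂(1/16) + (1/8)·log₂(1/8) + (7/16)·log₂(7/16)]
  = 0.5244 + 0.2500 + 0.2500 + 0.3750 + 0.5218
  = 1.9212 bits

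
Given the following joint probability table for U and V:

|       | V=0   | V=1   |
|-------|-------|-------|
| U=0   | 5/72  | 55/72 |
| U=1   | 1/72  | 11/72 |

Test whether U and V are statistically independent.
Marginal P(U) (row sums):
  P(U=0) = 5/72 + 55/72 = 5/6
  P(U=1) = 1/72 + 11/72 = 1/6
Marginal P(V) (column sums):
  P(V=0) = 5/72 + 1/72 = 1/12
  P(V=1) = 55/72 + 11/72 = 11/12

U and V are independent iff P(U=i,V=j) = P(U=i)·P(V=j) for every cell.
  P(U=0)·P(V=0) = 5/6 × 1/12 = 5/72 = P(U=0,V=0) ✓
  P(U=0)·P(V=1) = 5/6 × 11/12 = 55/72 = P(U=0,V=1) ✓
  P(U=1)·P(V=0) = 1/6 × 1/12 = 1/72 = P(U=1,V=0) ✓
  P(U=1)·P(V=1) = 1/6 × 11/12 = 11/72 = P(U=1,V=1) ✓

Yes, U and V are independent: every cell factors, so I(U;V) = 0 bits.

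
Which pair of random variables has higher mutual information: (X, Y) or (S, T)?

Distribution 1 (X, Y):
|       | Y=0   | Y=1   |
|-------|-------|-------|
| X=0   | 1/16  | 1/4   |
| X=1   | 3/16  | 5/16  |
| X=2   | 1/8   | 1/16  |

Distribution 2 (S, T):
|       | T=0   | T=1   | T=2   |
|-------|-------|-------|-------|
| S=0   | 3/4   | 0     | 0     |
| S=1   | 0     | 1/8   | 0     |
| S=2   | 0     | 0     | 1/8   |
Distribution 1 (X, Y):
Marginal P(X) (row sums):
  P(X=0) = 1/16 + 1/4 = 5/16
  P(X=1) = 3/16 + 5/16 = 1/2
  P(X=2) = 1/8 + 1/16 = 3/16
Marginal P(Y) (column sums):
  P(Y=0) = 1/16 + 3/16 + 1/8 = 3/8
  P(Y=1) = 1/4 + 5/16 + 1/16 = 5/8

H(X) = -[(5/16)·log₂(5/16) + (1/2)·log₂(1/2) + (3/16)·log₂(3/16)]
  = 0.5244 + 0.5000 + 0.4528
  = 1.4772 bits
H(Y) = -[(3/8)·log₂(3/8) + (5/8)·log₂(5/8)]
  = 0.5306 + 0.4238
  = 0.9544 bits
H(X,Y) = -[(1/16)·log₂(1/16) + (1/4)·log₂(1/4) + (3/16)·log₂(3/16) + (5/16)·log₂(5/16) + (1/8)·log₂(1/8) + (1/16)·log₂(1/16)]
  = 0.2500 + 0.5000 + 0.4528 + 0.5244 + 0.3750 + 0.2500
  = 2.3522 bits

I(X;Y) = H(X) + H(Y) - H(X,Y)
  = 1.4772 + 0.9544 - 2.3522
  = 0.0794 bits

Distribution 2 (S, T):
Marginal P(S) (row sums):
  P(S=0) = 3/4 + 0 + 0 = 3/4
  P(S=1) = 0 + 1/8 + 0 = 1/8
  P(S=2) = 0 + 0 + 1/8 = 1/8
Marginal P(T) (column sums):
  P(T=0) = 3/4 + 0 + 0 = 3/4
  P(T=1) = 0 + 1/8 + 0 = 1/8
  P(T=2) = 0 + 0 + 1/8 = 1/8

H(S) = -[(3/4)·log₂(3/4) + (1/8)·log₂(1/8) + (1/8)·log₂(1/8)]
  = 0.3113 + 0.3750 + 0.3750
  = 1.0613 bits
H(T) = -[(3/4)·log₂(3/4) + (1/8)·log₂(1/8) + (1/8)·log₂(1/8)]
  = 0.3113 + 0.3750 + 0.3750
  = 1.0613 bits
H(S,T) = -[(3/4)·log₂(3/4) + (1/8)·log₂(1/8) + (1/8)·log₂(1/8)]
  = 0.3113 + 0.3750 + 0.3750
  = 1.0613 bits

I(S;T) = H(S) + H(T) - H(S,T)
  = 1.0613 + 1.0613 - 1.0613
  = 1.0613 bits

I(S;T) = 1.0613 bits > I(X;Y) = 0.0794 bits, so (S, T) has the higher mutual information (stronger dependence).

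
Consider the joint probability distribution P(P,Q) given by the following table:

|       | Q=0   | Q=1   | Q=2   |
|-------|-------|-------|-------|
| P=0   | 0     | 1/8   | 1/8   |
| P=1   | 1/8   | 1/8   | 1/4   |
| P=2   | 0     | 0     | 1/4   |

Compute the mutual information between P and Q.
Marginal P(P) (row sums):
  P(P=0) = 0 + 1/8 + 1/8 = 1/4
  P(P=1) = 1/8 + 1/8 + 1/4 = 1/2
  P(P=2) = 0 + 0 + 1/4 = 1/4
Marginal P(Q) (column sums):
  P(Q=0) = 0 + 1/8 + 0 = 1/8
  P(Q=1) = 1/8 + 1/8 + 0 = 1/4
  P(Q=2) = 1/8 + 1/4 + 1/4 = 5/8

H(P) = -[(1/4)·log₂(1/4) + (1/2)·log₂(1/2) + (1/4)·log₂(1/4)]
  = 0.5000 + 0.5000 + 0.5000
  = 1.5000 bits
H(Q) = -[(1/8)·log₂(1/8) + (1/4)·log₂(1/4) + (5/8)·log₂(5/8)]
  = 0.3750 + 0.5000 + 0.4238
  = 1.2988 bits
H(P,Q) = -[(1/8)·log₂(1/8) + (1/8)·log₂(1/8) + (1/8)·log₂(1/8) + (1/8)·log₂(1/8) + (1/4)·log₂(1/4) + (1/4)·log₂(1/4)]
  = 0.3750 + 0.3750 + 0.3750 + 0.3750 + 0.5000 + 0.5000
  = 2.5000 bits

I(P;Q) = H(P) + H(Q) - H(P,Q)
  = 1.5000 + 1.2988 - 2.5000
  = 0.2988 bits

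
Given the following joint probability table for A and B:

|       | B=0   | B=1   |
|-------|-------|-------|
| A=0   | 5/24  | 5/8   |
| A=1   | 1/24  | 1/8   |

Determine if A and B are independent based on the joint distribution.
Marginal P(A) (row sums):
  P(A=0) = 5/24 + 5/8 = 5/6
  P(A=1) = 1/24 + 1/8 = 1/6
Marginal P(B) (column sums):
  P(B=0) = 5/24 + 1/24 = 1/4
  P(B=1) = 5/8 + 1/8 = 3/4

A and B are independent iff P(A=i,B=j) = P(A=i)·P(B=j) for every cell.
  P(A=0)·P(B=0) = 5/6 × 1/4 = 5/24 = P(A=0,B=0) ✓
  P(A=0)·P(B=1) = 5/6 × 3/4 = 5/8 = P(A=0,B=1) ✓
  P(A=1)·P(B=0) = 1/6 × 1/4 = 1/24 = P(A=1,B=0) ✓
  P(A=1)·P(B=1) = 1/6 × 3/4 = 1/8 = P(A=1,B=1) ✓

Yes, A and B are independent: every cell factors, so I(A;B) = 0 bits.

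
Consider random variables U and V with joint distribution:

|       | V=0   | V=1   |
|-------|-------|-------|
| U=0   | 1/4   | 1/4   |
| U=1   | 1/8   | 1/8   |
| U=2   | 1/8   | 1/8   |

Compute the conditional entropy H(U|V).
Marginal P(V) (column sums):
  P(V=0) = 1/4 + 1/8 + 1/8 = 1/2
  P(V=1) = 1/4 + 1/8 + 1/8 = 1/2

H(U|V) = -Σ P(U,V)·log₂ P(U|V), where P(U|V) = P(U,V) / P(V)
  (U=0,V=0): P(U|V) = (1/4)/(1/2) = 1/2;  -(1/4)·log₂(1/2) = 0.2500
  (U=0,V=1): P(U|V) = (1/4)/(1/2) = 1/2;  -(1/4)·log₂(1/2) = 0.2500
  (U=1,V=0): P(U|V) = (1/8)/(1/2) = 1/4;  -(1/8)·log₂(1/4) = 0.2500
  (U=1,V=1): P(U|V) = (1/8)/(1/2) = 1/4;  -(1/8)·log₂(1/4) = 0.2500
  (U=2,V=0): P(U|V) = (1/8)/(1/2) = 1/4;  -(1/8)·log₂(1/4) = 0.2500
  (U=2,V=1): P(U|V) = (1/8)/(1/2) = 1/4;  -(1/8)·log₂(1/4) = 0.2500
H(U|V) = 0.2500 + 0.2500 + 0.2500 + 0.2500 + 0.2500 + 0.2500
  = 1.5000 bits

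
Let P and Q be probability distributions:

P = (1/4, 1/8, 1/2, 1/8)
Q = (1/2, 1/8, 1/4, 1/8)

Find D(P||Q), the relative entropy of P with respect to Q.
D(P||Q) = Σ P(i) log₂(P(i)/Q(i))
  i=0: (1/4) × log₂((1/4)/(1/2)) = (1/4) × log₂(1/2) = -0.2500
  i=1: (1/8) × log₂((1/8)/(1/8)) = (1/8) × log₂(1) = 0.0000
  i=2: (1/2) × log₂((1/2)/(1/4)) = (1/2) × log₂(2) = 0.5000
  i=3: (1/8) × log₂((1/8)/(1/8)) = (1/8) × log₂(1) = 0.0000
D(P||Q) = -0.2500 + 0.0000 + 0.5000 + 0.0000
  = 0.2500 bits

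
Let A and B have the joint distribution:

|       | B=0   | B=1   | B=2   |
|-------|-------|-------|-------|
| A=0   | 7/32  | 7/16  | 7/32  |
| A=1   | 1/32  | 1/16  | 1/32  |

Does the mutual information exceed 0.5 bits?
Marginal P(A) (row sums):
  P(A=0) = 7/32 + 7/16 + 7/32 = 7/8
  P(A=1) = 1/32 + 1/16 + 1/32 = 1/8
Marginal P(B) (column sums):
  P(B=0) = 7/32 + 1/32 = 1/4
  P(B=1) = 7/16 + 1/16 = 1/2
  P(B=2) = 7/32 + 1/32 = 1/4

H(A) = -[(7/8)·log₂(7/8) + (1/8)·log₂(1/8)]
  = 0.1686 + 0.3750
  = 0.5436 bits
H(B) = -[(1/4)·log₂(1/4) + (1/2)·log₂(1/2) + (1/4)·log₂(1/4)]
  = 0.5000 + 0.5000 + 0.5000
  = 1.5000 bits
H(A,B) = -[(7/32)·log₂(7/32) + (7/16)·log₂(7/16) + (7/32)·log₂(7/32) + (1/32)·log₂(1/32) + (1/16)·log₂(1/16) + (1/32)·log₂(1/32)]
  = 0.4796 + 0.5218 + 0.4796 + 0.1563 + 0.2500 + 0.1563
  = 2.0436 bits

I(A;B) = H(A) + H(B) - H(A,B)
  = 0.5436 + 1.5000 - 2.0436
  = 0.0000 bits

No. I(A;B) = 0.0000 bits, which is ≤ 0.5 bits.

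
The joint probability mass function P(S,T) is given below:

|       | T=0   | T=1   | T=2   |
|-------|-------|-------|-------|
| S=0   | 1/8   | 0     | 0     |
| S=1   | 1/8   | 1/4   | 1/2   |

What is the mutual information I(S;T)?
Marginal P(S) (row sums):
  P(S=0) = 1/8 + 0 + 0 = 1/8
  P(S=1) = 1/8 + 1/4 + 1/2 = 7/8
Marginal P(T) (column sums):
  P(T=0) = 1/8 + 1/8 = 1/4
  P(T=1) = 0 + 1/4 = 1/4
  P(T=2) = 0 + 1/2 = 1/2

H(S) = -[(1/8)·log₂(1/8) + (7/8)·log₂(7/8)]
  = 0.3750 + 0.1686
  = 0.5436 bits
H(T) = -[(1/4)·log₂(1/4) + (1/4)·log₂(1/4) + (1/2)·log₂(1/2)]
  = 0.5000 + 0.5000 + 0.5000
  = 1.5000 bits
H(S,T) = -[(1/8)·log₂(1/8) + (1/8)·log₂(1/8) + (1/4)·log₂(1/4) + (1/2)·log₂(1/2)]
  = 0.3750 + 0.3750 + 0.5000 + 0.5000
  = 1.7500 bits

I(S;T) = H(S) + H(T) - H(S,T)
  = 0.5436 + 1.5000 - 1.7500
  = 0.2936 bits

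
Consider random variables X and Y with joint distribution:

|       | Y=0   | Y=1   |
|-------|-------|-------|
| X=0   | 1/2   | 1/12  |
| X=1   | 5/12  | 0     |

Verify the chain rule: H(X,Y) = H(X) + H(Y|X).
Left side:
H(X,Y) = -[(1/2)·log₂(1/2) + (1/12)·log₂(1/12) + (5/12)·log₂(5/12)]
  = 0.5000 + 0.2987 + 0.5263
  = 1.3250 bits

Right side:
Marginal P(X) (row sums):
  P(X=0) = 1/2 + 1/12 = 7/12
  P(X=1) = 5/12 + 0 = 5/12
H(X) = -[(7/12)·log₂(7/12) + (5/12)·log₂(5/12)]
  = 0.4536 + 0.5263
  = 0.9799 bits
H(Y|X) = -Σ P(X,Y)·log₂ P(Y|X), where P(Y|X) = P(X,Y) / P(X)
  (cells with P(X,Y) = 0 contribute 0)
  (X=0,Y=0): P(Y|X) = (1/2)/(7/12) = 6/7;  -(1/2)·log₂(6/7) = 0.1112
  (X=0,Y=1): P(Y|X) = (1/12)/(7/12) = 1/7;  -(1/12)·log₂(1/7) = 0.2339
  (X=1,Y=0): P(Y|X) = (5/12)/(5/12) = 1;  -(5/12)·log₂(1) = 0.0000
H(Y|X) = 0.1112 + 0.2339 + 0.0000
  = 0.3451 bits
H(X) + H(Y|X) = 0.9799 + 0.3451 = 1.3250 bits

Both sides equal 1.3250 bits, so the chain rule holds ✓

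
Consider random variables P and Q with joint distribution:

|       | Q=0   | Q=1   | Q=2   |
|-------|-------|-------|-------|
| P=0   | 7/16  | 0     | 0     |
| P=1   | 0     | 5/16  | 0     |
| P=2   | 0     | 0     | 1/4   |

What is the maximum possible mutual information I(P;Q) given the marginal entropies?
The upper bound on mutual information is I(P;Q) ≤ min(H(P), H(Q)).

Marginal P(P) (row sums):
  P(P=0) = 7/16 + 0 + 0 = 7/16
  P(P=1) = 0 + 5/16 + 0 = 5/16
  P(P=2) = 0 + 0 + 1/4 = 1/4
Marginal P(Q) (column sums):
  P(Q=0) = 7/16 + 0 + 0 = 7/16
  P(Q=1) = 0 + 5/16 + 0 = 5/16
  P(Q=2) = 0 + 0 + 1/4 = 1/4

H(P) = -[(7/16)·log₂(7/16) + (5/16)·log₂(5/16) + (1/4)·log₂(1/4)]
  = 0.5218 + 0.5244 + 0.5000
  = 1.5462 bits
H(Q) = -[(7/16)·log₂(7/16) + (5/16)·log₂(5/16) + (1/4)·log₂(1/4)]
  = 0.5218 + 0.5244 + 0.5000
  = 1.5462 bits

Maximum possible I(P;Q) = min(1.5462, 1.5462) = 1.5462 bits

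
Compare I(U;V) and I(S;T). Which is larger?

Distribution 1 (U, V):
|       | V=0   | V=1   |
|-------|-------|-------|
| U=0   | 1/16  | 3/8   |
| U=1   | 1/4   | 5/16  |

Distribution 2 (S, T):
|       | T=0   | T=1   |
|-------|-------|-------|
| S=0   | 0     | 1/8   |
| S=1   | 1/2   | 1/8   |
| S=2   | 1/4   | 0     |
Distribution 1 (U, V):
Marginal P(U) (row sums):
  P(U=0) = 1/16 + 3/8 = 7/16
  P(U=1) = 1/4 + 5/16 = 9/16
Marginal P(V) (column sums):
  P(V=0) = 1/16 + 1/4 = 5/16
  P(V=1) = 3/8 + 5/16 = 11/16

H(U) = -[(7/16)·log₂(7/16) + (9/16)·log₂(9/16)]
  = 0.5218 + 0.4669
  = 0.9887 bits
H(V) = -[(5/16)·log₂(5/16) + (11/16)·log₂(11/16)]
  = 0.5244 + 0.3716
  = 0.8960 bits
H(U,V) = -[(1/16)·log₂(1/16) + (3/8)·log₂(3/8) + (1/4)·log₂(1/4) + (5/16)·log₂(5/16)]
  = 0.2500 + 0.5306 + 0.5000 + 0.5244
  = 1.8050 bits

I(U;V) = H(U) + H(V) - H(U,V)
  = 0.9887 + 0.8960 - 1.8050
  = 0.0797 bits

Distribution 2 (S, T):
Marginal P(S) (row sums):
  P(S=0) = 0 + 1/8 = 1/8
  P(S=1) = 1/2 + 1/8 = 5/8
  P(S=2) = 1/4 + 0 = 1/4
Marginal P(T) (column sums):
  P(T=0) = 0 + 1/2 + 1/4 = 3/4
  P(T=1) = 1/8 + 1/8 + 0 = 1/4

H(S) = -[(1/8)·log₂(1/8) + (5/8)·log₂(5/8) + (1/4)·log₂(1/4)]
  = 0.3750 + 0.4238 + 0.5000
  = 1.2988 bits
H(T) = -[(3/4)·log₂(3/4) + (1/4)·log₂(1/4)]
  = 0.3113 + 0.5000
  = 0.8113 bits
H(S,T) = -[(1/8)·log₂(1/8) + (1/2)·log₂(1/2) + (1/8)·log₂(1/8) + (1/4)·log₂(1/4)]
  = 0.3750 + 0.5000 + 0.3750 + 0.5000
  = 1.7500 bits

I(S;T) = H(S) + H(T) - H(S,T)
  = 1.2988 + 0.8113 - 1.7500
  = 0.3601 bits

I(S;T) = 0.3601 bits > I(U;V) = 0.0797 bits, so (S, T) has the higher mutual information (stronger dependence).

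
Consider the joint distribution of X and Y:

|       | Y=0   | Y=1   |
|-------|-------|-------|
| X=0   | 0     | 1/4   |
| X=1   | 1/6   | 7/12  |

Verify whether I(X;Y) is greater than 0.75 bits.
Marginal P(X) (row sums):
  P(X=0) = 0 + 1/4 = 1/4
  P(X=1) = 1/6 + 7/12 = 3/4
Marginal P(Y) (column sums):
  P(Y=0) = 0 + 1/6 = 1/6
  P(Y=1) = 1/4 + 7/12 = 5/6

H(X) = -[(1/4)·log₂(1/4) + (3/4)·log₂(3/4)]
  = 0.5000 + 0.3113
  = 0.8113 bits
H(Y) = -[(1/6)·log₂(1/6) + (5/6)·log₂(5/6)]
  = 0.4308 + 0.2192
  = 0.6500 bits
H(X,Y) = -[(1/4)·log₂(1/4) + (1/6)·log₂(1/6) + (7/12)·log₂(7/12)]
  = 0.5000 + 0.4308 + 0.4536
  = 1.3844 bits

I(X;Y) = H(X) + H(Y) - H(X,Y)
  = 0.8113 + 0.6500 - 1.3844
  = 0.0769 bits

No. I(X;Y) = 0.0769 bits, which is ≤ 0.75 bits.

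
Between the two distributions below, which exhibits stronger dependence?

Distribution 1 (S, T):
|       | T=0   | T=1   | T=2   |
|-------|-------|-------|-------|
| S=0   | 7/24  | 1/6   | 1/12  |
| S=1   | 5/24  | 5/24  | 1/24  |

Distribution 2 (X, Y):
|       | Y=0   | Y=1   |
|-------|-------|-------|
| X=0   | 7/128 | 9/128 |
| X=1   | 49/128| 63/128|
Distribution 1 (S, T):
Marginal P(S) (row sums):
  P(S=0) = 7/24 + 1/6 + 1/12 = 13/24
  P(S=1) = 5/24 + 5/24 + 1/24 = 11/24
Marginal P(T) (column sums):
  P(T=0) = 7/24 + 5/24 = 1/2
  P(T=1) = 1/6 + 5/24 = 3/8
  P(T=2) = 1/12 + 1/24 = 1/8

H(S) = -[(13/24)·log₂(13/24) + (11/24)·log₂(11/24)]
  = 0.4791 + 0.5159
  = 0.9950 bits
H(T) = -[(1/2)·log₂(1/2) + (3/8)·log₂(3/8) + (1/8)·log₂(1/8)]
  = 0.5000 + 0.5306 + 0.3750
  = 1.4056 bits
H(S,T) = -[(7/24)·log₂(7/24) + (1/6)·log₂(1/6) + (1/12)·log₂(1/12) + (5/24)·log₂(5/24) + (5/24)·log₂(5/24) + (1/24)·log₂(1/24)]
  = 0.5185 + 0.4308 + 0.2987 + 0.4715 + 0.4715 + 0.1910
  = 2.3820 bits

I(S;T) = H(S) + H(T) - H(S,T)
  = 0.9950 + 1.4056 - 2.3820
  = 0.0186 bits

Distribution 2 (X, Y):
Marginal P(X) (row sums):
  P(X=0) = 7/128 + 9/128 = 1/8
  P(X=1) = 49/128 + 63/128 = 7/8
Marginal P(Y) (column sums):
  P(Y=0) = 7/128 + 49/128 = 7/16
  P(Y=1) = 9/128 + 63/128 = 9/16

H(X) = -[(1/8)·log₂(1/8) + (7/8)·log₂(7/8)]
  = 0.3750 + 0.1686
  = 0.5436 bits
H(Y) = -[(7/16)·log₂(7/16) + (9/16)·log₂(9/16)]
  = 0.5218 + 0.4669
  = 0.9887 bits
H(X,Y) = -[(7/128)·log₂(7/128) + (9/128)·log₂(9/128) + (49/128)·log₂(49/128) + (63/128)·log₂(63/128)]
  = 0.2293 + 0.2693 + 0.5303 + 0.5034
  = 1.5323 bits

I(X;Y) = H(X) + H(Y) - H(X,Y)
  = 0.5436 + 0.9887 - 1.5323
  = 0.0000 bits

I(S;T) = 0.0186 bits > I(X;Y) = 0.0000 bits, so (S, T) has the higher mutual information (stronger dependence).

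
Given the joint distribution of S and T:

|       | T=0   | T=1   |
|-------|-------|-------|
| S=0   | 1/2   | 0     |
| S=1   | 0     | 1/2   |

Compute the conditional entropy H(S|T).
Marginal P(T) (column sums):
  P(T=0) = 1/2 + 0 = 1/2
  P(T=1) = 0 + 1/2 = 1/2

H(S|T) = -Σ P(S,T)·log₂ P(S|T), where P(S|T) = P(S,T) / P(T)
  (cells with P(S,T) = 0 contribute 0)
  (S=0,T=0): P(S|T) = (1/2)/(1/2) = 1;  -(1/2)·log₂(1) = 0.0000
  (S=1,T=1): P(S|T) = (1/2)/(1/2) = 1;  -(1/2)·log₂(1) = 0.0000
H(S|T) = 0.0000 + 0.0000
  = 0.0000 bits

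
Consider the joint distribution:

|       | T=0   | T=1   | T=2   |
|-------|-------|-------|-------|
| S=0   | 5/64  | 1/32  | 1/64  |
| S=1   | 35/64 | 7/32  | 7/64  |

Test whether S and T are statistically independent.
Marginal P(S) (row sums):
  P(S=0) = 5/64 + 1/32 + 1/64 = 1/8
  P(S=1) = 35/64 + 7/32 + 7/64 = 7/8
Marginal P(T) (column sums):
  P(T=0) = 5/64 + 35/64 = 5/8
  P(T=1) = 1/32 + 7/32 = 1/4
  P(T=2) = 1/64 + 7/64 = 1/8

S and T are independent iff P(S=i,T=j) = P(S=i)·P(T=j) for every cell.
  P(S=0)·P(T=0) = 1/8 × 5/8 = 5/64 = P(S=0,T=0) ✓
  P(S=0)·P(T=1) = 1/8 × 1/4 = 1/32 = P(S=0,T=1) ✓
  P(S=0)·P(T=2) = 1/8 × 1/8 = 1/64 = P(S=0,T=2) ✓
  P(S=1)·P(T=0) = 7/8 × 5/8 = 35/64 = P(S=1,T=0) ✓
  P(S=1)·P(T=1) = 7/8 × 1/4 = 7/32 = P(S=1,T=1) ✓
  P(S=1)·P(T=2) = 7/8 × 1/8 = 7/64 = P(S=1,T=2) ✓

Yes, S and T are independent: every cell factors, so I(S;T) = 0 bits.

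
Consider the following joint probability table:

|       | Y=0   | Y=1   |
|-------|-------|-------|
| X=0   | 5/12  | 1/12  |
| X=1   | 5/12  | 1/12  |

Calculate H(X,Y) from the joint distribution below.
H(X,Y) = -Σ P(X,Y) log₂ P(X,Y), summed over the non-zero cells:
H(X,Y) = -[(5/12)·log₂(5/12) + (1/12)·log₂(1/12) + (5/12)·log₂(5/12) + (1/12)·log₂(1/12)]
  = 0.5263 + 0.2987 + 0.5263 + 0.2987
  = 1.6500 bits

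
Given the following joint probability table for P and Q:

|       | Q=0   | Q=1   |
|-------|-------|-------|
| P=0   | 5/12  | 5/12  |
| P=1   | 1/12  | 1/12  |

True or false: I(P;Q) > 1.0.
Marginal P(P) (row sums):
  P(P=0) = 5/12 + 5/12 = 5/6
  P(P=1) = 1/12 + 1/12 = 1/6
Marginal P(Q) (column sums):
  P(Q=0) = 5/12 + 1/12 = 1/2
  P(Q=1) = 5/12 + 1/12 = 1/2

H(P) = -[(5/6)·log₂(5/6) + (1/6)·log₂(1/6)]
  = 0.2192 + 0.4308
  = 0.6500 bits
H(Q) = -[(1/2)·log₂(1/2) + (1/2)·log₂(1/2)]
  = 0.5000 + 0.5000
  = 1.0000 bits
H(P,Q) = -[(5/12)·log₂(5/12) + (5/12)·log₂(5/12) + (1/12)·log₂(1/12) + (1/12)·log₂(1/12)]
  = 0.5263 + 0.5263 + 0.2987 + 0.2987
  = 1.6500 bits

I(P;Q) = H(P) + H(Q) - H(P,Q)
  = 0.6500 + 1.0000 - 1.6500
  = 0.0000 bits

False. I(P;Q) = 0.0000 bits, which is ≤ 1.0 bits.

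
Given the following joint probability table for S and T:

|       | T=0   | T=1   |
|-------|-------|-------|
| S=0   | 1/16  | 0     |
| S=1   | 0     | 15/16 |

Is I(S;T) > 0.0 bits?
Marginal P(S) (row sums):
  P(S=0) = 1/16 + 0 = 1/16
  P(S=1) = 0 + 15/16 = 15/16
Marginal P(T) (column sums):
  P(T=0) = 1/16 + 0 = 1/16
  P(T=1) = 0 + 15/16 = 15/16

H(S) = -[(1/16)·log₂(1/16) + (15/16)·log₂(15/16)]
  = 0.2500 + 0.0873
  = 0.3373 bits
H(T) = -[(1/16)·log₂(1/16) + (15/16)·log₂(15/16)]
  = 0.2500 + 0.0873
  = 0.3373 bits
H(S,T) = -[(1/16)·log₂(1/16) + (15/16)·log₂(15/16)]
  = 0.2500 + 0.0873
  = 0.3373 bits

I(S;T) = H(S) + H(T) - H(S,T)
  = 0.3373 + 0.3373 - 0.3373
  = 0.3373 bits

Yes. I(S;T) = 0.3373 bits, which is > 0.0 bits.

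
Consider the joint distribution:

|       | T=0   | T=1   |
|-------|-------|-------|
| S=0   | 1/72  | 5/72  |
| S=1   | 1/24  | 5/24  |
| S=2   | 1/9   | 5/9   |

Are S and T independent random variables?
Marginal P(S) (row sums):
  P(S=0) = 1/72 + 5/72 = 1/12
  P(S=1) = 1/24 + 5/24 = 1/4
  P(S=2) = 1/9 + 5/9 = 2/3
Marginal P(T) (column sums):
  P(T=0) = 1/72 + 1/24 + 1/9 = 1/6
  P(T=1) = 5/72 + 5/24 + 5/9 = 5/6

S and T are independent iff P(S=i,T=j) = P(S=i)·P(T=j) for every cell.
  P(S=0)·P(T=0) = 1/12 × 1/6 = 1/72 = P(S=0,T=0) ✓
  P(S=0)·P(T=1) = 1/12 × 5/6 = 5/72 = P(S=0,T=1) ✓
  P(S=1)·P(T=0) = 1/4 × 1/6 = 1/24 = P(S=1,T=0) ✓
  P(S=1)·P(T=1) = 1/4 × 5/6 = 5/24 = P(S=1,T=1) ✓
  P(S=2)·P(T=0) = 2/3 × 1/6 = 1/9 = P(S=2,T=0) ✓
  P(S=2)·P(T=1) = 2/3 × 5/6 = 5/9 = P(S=2,T=1) ✓

Yes, S and T are independent: every cell factors, so I(S;T) = 0 bits.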